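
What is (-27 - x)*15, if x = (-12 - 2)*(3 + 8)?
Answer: 1905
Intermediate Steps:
x = -154 (x = -14*11 = -154)
(-27 - x)*15 = (-27 - 1*(-154))*15 = (-27 + 154)*15 = 127*15 = 1905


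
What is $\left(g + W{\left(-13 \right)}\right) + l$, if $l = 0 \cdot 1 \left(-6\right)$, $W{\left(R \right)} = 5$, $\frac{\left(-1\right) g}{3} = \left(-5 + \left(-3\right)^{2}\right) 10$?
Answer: $-115$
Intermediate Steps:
$g = -120$ ($g = - 3 \left(-5 + \left(-3\right)^{2}\right) 10 = - 3 \left(-5 + 9\right) 10 = - 3 \cdot 4 \cdot 10 = \left(-3\right) 40 = -120$)
$l = 0$ ($l = 0 \left(-6\right) = 0$)
$\left(g + W{\left(-13 \right)}\right) + l = \left(-120 + 5\right) + 0 = -115 + 0 = -115$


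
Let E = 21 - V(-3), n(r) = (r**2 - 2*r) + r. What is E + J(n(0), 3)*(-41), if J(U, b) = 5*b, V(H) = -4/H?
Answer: -1786/3 ≈ -595.33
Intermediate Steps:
n(r) = r**2 - r
E = 59/3 (E = 21 - (-4)/(-3) = 21 - (-4)*(-1)/3 = 21 - 1*4/3 = 21 - 4/3 = 59/3 ≈ 19.667)
E + J(n(0), 3)*(-41) = 59/3 + (5*3)*(-41) = 59/3 + 15*(-41) = 59/3 - 615 = -1786/3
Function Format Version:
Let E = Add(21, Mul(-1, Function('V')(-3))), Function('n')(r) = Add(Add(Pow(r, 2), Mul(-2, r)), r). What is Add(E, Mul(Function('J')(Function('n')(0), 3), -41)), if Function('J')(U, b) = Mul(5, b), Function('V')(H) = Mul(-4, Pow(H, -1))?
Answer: Rational(-1786, 3) ≈ -595.33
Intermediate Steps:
Function('n')(r) = Add(Pow(r, 2), Mul(-1, r))
E = Rational(59, 3) (E = Add(21, Mul(-1, Mul(-4, Pow(-3, -1)))) = Add(21, Mul(-1, Mul(-4, Rational(-1, 3)))) = Add(21, Mul(-1, Rational(4, 3))) = Add(21, Rational(-4, 3)) = Rational(59, 3) ≈ 19.667)
Add(E, Mul(Function('J')(Function('n')(0), 3), -41)) = Add(Rational(59, 3), Mul(Mul(5, 3), -41)) = Add(Rational(59, 3), Mul(15, -41)) = Add(Rational(59, 3), -615) = Rational(-1786, 3)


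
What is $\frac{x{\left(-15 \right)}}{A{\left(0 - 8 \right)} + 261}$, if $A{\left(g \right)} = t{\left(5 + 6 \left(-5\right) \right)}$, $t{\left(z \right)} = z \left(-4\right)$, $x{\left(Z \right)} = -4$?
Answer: $- \frac{4}{361} \approx -0.01108$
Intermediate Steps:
$t{\left(z \right)} = - 4 z$
$A{\left(g \right)} = 100$ ($A{\left(g \right)} = - 4 \left(5 + 6 \left(-5\right)\right) = - 4 \left(5 - 30\right) = \left(-4\right) \left(-25\right) = 100$)
$\frac{x{\left(-15 \right)}}{A{\left(0 - 8 \right)} + 261} = - \frac{4}{100 + 261} = - \frac{4}{361}$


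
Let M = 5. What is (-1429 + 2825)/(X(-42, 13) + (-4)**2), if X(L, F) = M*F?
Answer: 1396/81 ≈ 17.235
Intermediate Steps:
X(L, F) = 5*F
(-1429 + 2825)/(X(-42, 13) + (-4)**2) = (-1429 + 2825)/(5*13 + (-4)**2) = 1396/(65 + 16) = 1396/81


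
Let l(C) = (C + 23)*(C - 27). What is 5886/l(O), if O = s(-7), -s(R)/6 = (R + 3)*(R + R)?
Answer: 1962/37873 ≈ 0.051805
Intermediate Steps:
s(R) = -12*R*(3 + R) (s(R) = -6*(R + 3)*(R + R) = -6*(3 + R)*2*R = -12*R*(3 + R))
O = -336 (O = -12*(-7)*(3 - 7) = -12*(-7)*(-4) = -336)
l(C) = (-27 + C)*(23 + C) (l(C) = (23 + C)*(-27 + C) = (-27 + C)*(23 + C))
5886/l(O) = 5886/(-621 + (-336)**2 - 4*(-336)) = 5886/(-621 + 112896 + 1344) = 5886/113619 = 5886*(1/113619) = 1962/37873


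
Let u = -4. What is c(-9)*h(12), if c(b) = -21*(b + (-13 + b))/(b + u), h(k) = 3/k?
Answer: -651/52 ≈ -12.519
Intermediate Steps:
c(b) = -21*(-13 + 2*b)/(-4 + b) (c(b) = -21*(b + (-13 + b))/(b - 4) = -21*(-13 + 2*b)/(-4 + b))
c(-9)*h(12) = (21*(13 - 2*(-9))/(-4 - 9))*(3/12) = (21*(13 + 18)/(-13))*(3*(1/12)) = (21*(-1/13)*31)*(¼) = -651/13*¼ = -651/52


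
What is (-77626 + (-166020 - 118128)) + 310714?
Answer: -51060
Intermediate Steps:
(-77626 + (-166020 - 118128)) + 310714 = (-77626 - 284148) + 310714 = -361774 + 310714 = -51060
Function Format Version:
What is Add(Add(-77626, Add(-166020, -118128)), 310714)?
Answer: -51060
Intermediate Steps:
Add(Add(-77626, Add(-166020, -118128)), 310714) = Add(Add(-77626, -284148), 310714) = Add(-361774, 310714) = -51060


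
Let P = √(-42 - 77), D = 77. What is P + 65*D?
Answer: 5005 + I*√119 ≈ 5005.0 + 10.909*I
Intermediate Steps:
P = I*√119 (P = √(-119) = I*√119 ≈ 10.909*I)
P + 65*D = I*√119 + 65*77 = I*√119 + 5005 = 5005 + I*√119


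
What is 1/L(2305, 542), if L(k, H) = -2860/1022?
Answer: -511/1430 ≈ -0.35734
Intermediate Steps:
L(k, H) = -1430/511 (L(k, H) = -2860*1/1022 = -1430/511)
1/L(2305, 542) = 1/(-1430/511) = -511/1430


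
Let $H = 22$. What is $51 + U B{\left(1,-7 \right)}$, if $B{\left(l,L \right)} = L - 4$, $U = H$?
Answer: $-191$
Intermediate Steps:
$U = 22$
$B{\left(l,L \right)} = -4 + L$ ($B{\left(l,L \right)} = L - 4 = -4 + L$)
$51 + U B{\left(1,-7 \right)} = 51 + 22 \left(-4 - 7\right) = 51 + 22 \left(-11\right) = 51 - 242 = -191$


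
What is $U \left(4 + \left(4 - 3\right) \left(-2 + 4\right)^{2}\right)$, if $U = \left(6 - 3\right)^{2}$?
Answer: $72$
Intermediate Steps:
$U = 9$ ($U = 3^{2} = 9$)
$U \left(4 + \left(4 - 3\right) \left(-2 + 4\right)^{2}\right) = 9 \left(4 + \left(4 - 3\right) \left(-2 + 4\right)^{2}\right) = 9 \left(4 + 1 \cdot 2^{2}\right) = 9 \left(4 + 1 \cdot 4\right) = 9 \left(4 + 4\right) = 9 \cdot 8 = 72$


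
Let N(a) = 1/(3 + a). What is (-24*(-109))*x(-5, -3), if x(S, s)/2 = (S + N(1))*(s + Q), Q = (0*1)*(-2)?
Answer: 74556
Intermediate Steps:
Q = 0 (Q = 0*(-2) = 0)
x(S, s) = 2*s*(1/4 + S) (x(S, s) = 2*((S + 1/(3 + 1))*(s + 0)) = 2*((S + 1/4)*s) = 2*((1/4 + S)*s) = 2*(s*(1/4 + S)) = 2*s*(1/4 + S))
(-24*(-109))*x(-5, -3) = (-24*(-109))*((1/2)*(-3)*(1 + 4*(-5))) = 2616*((1/2)*(-3)*(1 - 20)) = 2616*((1/2)*(-3)*(-19)) = 2616*(57/2) = 74556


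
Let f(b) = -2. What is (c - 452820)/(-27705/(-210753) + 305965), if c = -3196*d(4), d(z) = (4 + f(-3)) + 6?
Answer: -16803617694/10747178225 ≈ -1.5635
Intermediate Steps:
d(z) = 8 (d(z) = (4 - 2) + 6 = 2 + 6 = 8)
c = -25568 (c = -3196*8 = -25568)
(c - 452820)/(-27705/(-210753) + 305965) = (-25568 - 452820)/(-27705/(-210753) + 305965) = -478388/(-27705*(-1/210753) + 305965) = -478388/(9235/70251 + 305965) = -478388/21494356450/70251 = -478388*70251/21494356450 = -16803617694/10747178225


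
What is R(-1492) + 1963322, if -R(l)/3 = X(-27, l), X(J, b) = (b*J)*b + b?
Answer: 182278982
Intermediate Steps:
X(J, b) = b + J*b**2 (X(J, b) = (J*b)*b + b = J*b**2 + b = b + J*b**2)
R(l) = -3*l*(1 - 27*l)
R(-1492) + 1963322 = 3*(-1492)*(-1 + 27*(-1492)) + 1963322 = 3*(-1492)*(-1 - 40284) + 1963322 = 3*(-1492)*(-40285) + 1963322 = 180315660 + 1963322 = 182278982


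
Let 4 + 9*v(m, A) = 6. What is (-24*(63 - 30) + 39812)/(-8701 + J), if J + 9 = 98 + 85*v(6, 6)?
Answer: -175590/38669 ≈ -4.5408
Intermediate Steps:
v(m, A) = 2/9 (v(m, A) = -4/9 + (1/9)*6 = -4/9 + 2/3 = 2/9)
J = 971/9 (J = -9 + (98 + 85*(2/9)) = -9 + (98 + 170/9) = -9 + 1052/9 = 971/9 ≈ 107.89)
(-24*(63 - 30) + 39812)/(-8701 + J) = (-24*(63 - 30) + 39812)/(-8701 + 971/9) = (-24*33 + 39812)/(-77338/9) = (-792 + 39812)*(-9/77338) = 39020*(-9/77338) = -175590/38669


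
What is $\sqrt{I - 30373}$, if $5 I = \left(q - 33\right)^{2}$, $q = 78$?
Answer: $4 i \sqrt{1873} \approx 173.11 i$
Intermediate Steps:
$I = 405$ ($I = \frac{\left(78 - 33\right)^{2}}{5} = \frac{45^{2}}{5} = \frac{1}{5} \cdot 2025 = 405$)
$\sqrt{I - 30373} = \sqrt{405 - 30373} = \sqrt{-29968} = 4 i \sqrt{1873}$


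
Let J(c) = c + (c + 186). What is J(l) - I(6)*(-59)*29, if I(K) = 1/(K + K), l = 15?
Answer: 4303/12 ≈ 358.58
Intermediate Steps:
I(K) = 1/(2*K)
J(c) = 186 + 2*c (J(c) = c + (186 + c) = 186 + 2*c)
J(l) - I(6)*(-59)*29 = (186 + 2*15) - ((1/2)/6)*(-59)*29 = (186 + 30) - ((1/2)*(1/6))*(-59)*29 = 216 - (1/12)*(-59)*29 = 216 - (-59)*29/12 = 216 - 1*(-1711/12) = 216 + 1711/12 = 4303/12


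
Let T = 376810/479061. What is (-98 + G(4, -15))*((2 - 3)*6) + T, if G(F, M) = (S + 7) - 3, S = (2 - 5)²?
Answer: 244697920/479061 ≈ 510.79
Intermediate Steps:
S = 9 (S = (-3)² = 9)
G(F, M) = 13 (G(F, M) = (9 + 7) - 3 = 16 - 3 = 13)
T = 376810/479061 (T = 376810*(1/479061) = 376810/479061 ≈ 0.78656)
(-98 + G(4, -15))*((2 - 3)*6) + T = (-98 + 13)*((2 - 3)*6) + 376810/479061 = -(-85)*6 + 376810/479061 = -85*(-6) + 376810/479061 = 510 + 376810/479061 = 244697920/479061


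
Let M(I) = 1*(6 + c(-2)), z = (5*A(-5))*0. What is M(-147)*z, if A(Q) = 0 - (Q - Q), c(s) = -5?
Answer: 0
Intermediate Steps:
A(Q) = 0 (A(Q) = 0 - 1*0 = 0 + 0 = 0)
z = 0 (z = (5*0)*0 = 0*0 = 0)
M(I) = 1 (M(I) = 1*(6 - 5) = 1*1 = 1)
M(-147)*z = 1*0 = 0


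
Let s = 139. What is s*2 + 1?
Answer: 279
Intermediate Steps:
s*2 + 1 = 139*2 + 1 = 278 + 1 = 279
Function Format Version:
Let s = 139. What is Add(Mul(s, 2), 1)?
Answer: 279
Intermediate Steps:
Add(Mul(s, 2), 1) = Add(Mul(139, 2), 1) = Add(278, 1) = 279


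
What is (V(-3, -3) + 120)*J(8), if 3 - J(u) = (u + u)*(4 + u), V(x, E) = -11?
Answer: -20601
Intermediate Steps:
J(u) = 3 - 2*u*(4 + u) (J(u) = 3 - (u + u)*(4 + u) = 3 - 2*u*(4 + u))
(V(-3, -3) + 120)*J(8) = (-11 + 120)*(3 - 8*8 - 2*8**2) = 109*(3 - 64 - 2*64) = 109*(3 - 64 - 128) = 109*(-189) = -20601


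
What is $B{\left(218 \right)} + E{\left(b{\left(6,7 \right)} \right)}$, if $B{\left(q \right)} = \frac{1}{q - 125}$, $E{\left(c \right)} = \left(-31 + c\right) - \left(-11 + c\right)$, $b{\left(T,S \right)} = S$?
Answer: $- \frac{1859}{93} \approx -19.989$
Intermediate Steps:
$E{\left(c \right)} = -20$
$B{\left(q \right)} = \frac{1}{-125 + q}$ ($B{\left(q \right)} = \frac{1}{q - 125} = \frac{1}{-125 + q}$)
$B{\left(218 \right)} + E{\left(b{\left(6,7 \right)} \right)} = \frac{1}{-125 + 218} - 20 = \frac{1}{93} - 20 = - \frac{1859}{93}$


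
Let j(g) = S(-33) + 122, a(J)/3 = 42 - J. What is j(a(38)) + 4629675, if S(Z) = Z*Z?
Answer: 4630886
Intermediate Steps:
S(Z) = Z²
a(J) = 126 - 3*J (a(J) = 3*(42 - J) = 126 - 3*J)
j(g) = 1211 (j(g) = (-33)² + 122 = 1089 + 122 = 1211)
j(a(38)) + 4629675 = 1211 + 4629675 = 4630886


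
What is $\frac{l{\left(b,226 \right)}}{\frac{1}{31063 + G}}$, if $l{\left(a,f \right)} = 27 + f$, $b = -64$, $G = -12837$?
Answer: $4611178$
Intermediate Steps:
$\frac{l{\left(b,226 \right)}}{\frac{1}{31063 + G}} = \frac{27 + 226}{\frac{1}{31063 - 12837}} = \frac{253}{\frac{1}{18226}} = 253 \frac{1}{\frac{1}{18226}} = 253 \cdot 18226 = 4611178$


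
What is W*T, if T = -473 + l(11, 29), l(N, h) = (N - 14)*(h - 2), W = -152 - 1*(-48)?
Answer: 57616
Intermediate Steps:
W = -104 (W = -152 + 48 = -104)
l(N, h) = (-14 + N)*(-2 + h)
T = -554 (T = -473 + (28 - 14*29 - 2*11 + 11*29) = -473 + (28 - 406 - 22 + 319) = -473 - 81 = -554)
W*T = -104*(-554) = 57616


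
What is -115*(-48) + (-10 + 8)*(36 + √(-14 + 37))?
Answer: 5448 - 2*√23 ≈ 5438.4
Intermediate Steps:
-115*(-48) + (-10 + 8)*(36 + √(-14 + 37)) = 5520 - 2*(36 + √23) = 5520 + (-72 - 2*√23) = 5448 - 2*√23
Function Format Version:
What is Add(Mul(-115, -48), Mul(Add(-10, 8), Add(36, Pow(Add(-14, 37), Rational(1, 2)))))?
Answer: Add(5448, Mul(-2, Pow(23, Rational(1, 2)))) ≈ 5438.4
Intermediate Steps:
Add(Mul(-115, -48), Mul(Add(-10, 8), Add(36, Pow(Add(-14, 37), Rational(1, 2))))) = Add(5520, Mul(-2, Add(36, Pow(23, Rational(1, 2))))) = Add(5520, Add(-72, Mul(-2, Pow(23, Rational(1, 2))))) = Add(5448, Mul(-2, Pow(23, Rational(1, 2))))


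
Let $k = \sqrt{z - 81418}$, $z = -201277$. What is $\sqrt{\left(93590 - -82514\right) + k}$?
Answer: $\sqrt{176104 + i \sqrt{282695}} \approx 419.65 + 0.6335 i$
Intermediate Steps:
$k = i \sqrt{282695}$ ($k = \sqrt{-201277 - 81418} = \sqrt{-282695} = i \sqrt{282695} \approx 531.69 i$)
$\sqrt{\left(93590 - -82514\right) + k} = \sqrt{\left(93590 - -82514\right) + i \sqrt{282695}} = \sqrt{\left(93590 + 82514\right) + i \sqrt{282695}} = \sqrt{176104 + i \sqrt{282695}}$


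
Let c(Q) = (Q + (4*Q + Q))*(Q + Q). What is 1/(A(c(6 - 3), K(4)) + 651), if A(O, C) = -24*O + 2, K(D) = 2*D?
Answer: -1/1939 ≈ -0.00051573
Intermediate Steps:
c(Q) = 12*Q² (c(Q) = (Q + 5*Q)*(2*Q) = (6*Q)*(2*Q) = 12*Q²)
A(O, C) = 2 - 24*O
1/(A(c(6 - 3), K(4)) + 651) = 1/((2 - 288*(6 - 3)²) + 651) = 1/((2 - 288*3²) + 651) = 1/((2 - 288*9) + 651) = 1/((2 - 24*108) + 651) = 1/((2 - 2592) + 651) = 1/(-2590 + 651) = 1/(-1939) = -1/1939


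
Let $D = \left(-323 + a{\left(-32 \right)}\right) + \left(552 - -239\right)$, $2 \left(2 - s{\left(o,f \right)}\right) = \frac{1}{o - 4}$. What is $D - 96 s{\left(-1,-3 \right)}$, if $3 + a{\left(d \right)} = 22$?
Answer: $\frac{1427}{5} \approx 285.4$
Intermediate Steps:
$a{\left(d \right)} = 19$ ($a{\left(d \right)} = -3 + 22 = 19$)
$s{\left(o,f \right)} = 2 - \frac{1}{2 \left(-4 + o\right)}$ ($s{\left(o,f \right)} = 2 - \frac{1}{2 \left(o - 4\right)} = 2 - \frac{1}{2 \left(-4 + o\right)}$)
$D = 487$ ($D = \left(-323 + 19\right) + \left(552 - -239\right) = -304 + \left(552 + 239\right) = -304 + 791 = 487$)
$D - 96 s{\left(-1,-3 \right)} = 487 - 96 \frac{-17 + 4 \left(-1\right)}{2 \left(-4 - 1\right)} = 487 - 96 \frac{-17 - 4}{2 \left(-5\right)} = 487 - 96 \cdot \frac{1}{2} \left(- \frac{1}{5}\right) \left(-21\right) = 487 - \frac{1008}{5} = \frac{1427}{5}$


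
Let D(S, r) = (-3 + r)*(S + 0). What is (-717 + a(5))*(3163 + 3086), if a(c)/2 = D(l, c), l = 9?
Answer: -4255569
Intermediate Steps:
D(S, r) = S*(-3 + r) (D(S, r) = (-3 + r)*S = S*(-3 + r))
a(c) = -54 + 18*c (a(c) = 2*(9*(-3 + c)) = 2*(-27 + 9*c) = -54 + 18*c)
(-717 + a(5))*(3163 + 3086) = (-717 + (-54 + 18*5))*(3163 + 3086) = (-717 + (-54 + 90))*6249 = (-717 + 36)*6249 = -681*6249 = -4255569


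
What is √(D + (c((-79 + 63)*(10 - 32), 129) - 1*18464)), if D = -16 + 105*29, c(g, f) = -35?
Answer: I*√15470 ≈ 124.38*I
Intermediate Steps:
D = 3029 (D = -16 + 3045 = 3029)
√(D + (c((-79 + 63)*(10 - 32), 129) - 1*18464)) = √(3029 + (-35 - 1*18464)) = √(3029 + (-35 - 18464)) = √(3029 - 18499) = √(-15470) = I*√15470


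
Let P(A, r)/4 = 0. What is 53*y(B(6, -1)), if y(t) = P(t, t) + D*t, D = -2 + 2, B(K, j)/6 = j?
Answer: 0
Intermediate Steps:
B(K, j) = 6*j
P(A, r) = 0 (P(A, r) = 4*0 = 0)
D = 0
y(t) = 0 (y(t) = 0 + 0*t = 0 + 0 = 0)
53*y(B(6, -1)) = 53*0 = 0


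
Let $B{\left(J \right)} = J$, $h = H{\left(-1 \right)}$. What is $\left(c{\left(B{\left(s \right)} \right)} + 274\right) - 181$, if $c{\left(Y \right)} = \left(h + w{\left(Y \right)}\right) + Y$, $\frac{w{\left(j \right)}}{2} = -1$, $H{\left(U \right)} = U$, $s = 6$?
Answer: $96$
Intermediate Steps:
$w{\left(j \right)} = -2$ ($w{\left(j \right)} = 2 \left(-1\right) = -2$)
$h = -1$
$c{\left(Y \right)} = -3 + Y$ ($c{\left(Y \right)} = \left(-1 - 2\right) + Y = -3 + Y$)
$\left(c{\left(B{\left(s \right)} \right)} + 274\right) - 181 = \left(\left(-3 + 6\right) + 274\right) - 181 = \left(3 + 274\right) - 181 = 277 - 181 = 96$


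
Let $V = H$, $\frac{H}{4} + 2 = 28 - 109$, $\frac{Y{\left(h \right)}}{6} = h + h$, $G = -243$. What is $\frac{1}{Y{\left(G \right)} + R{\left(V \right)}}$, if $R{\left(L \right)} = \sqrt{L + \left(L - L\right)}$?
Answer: $- \frac{729}{2125847} - \frac{i \sqrt{83}}{4251694} \approx -0.00034292 - 2.1428 \cdot 10^{-6} i$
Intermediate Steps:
$Y{\left(h \right)} = 12 h$ ($Y{\left(h \right)} = 6 \left(h + h\right) = 6 \cdot 2 h = 12 h$)
$H = -332$ ($H = -8 + 4 \left(28 - 109\right) = -8 + 4 \left(-81\right) = -8 - 324 = -332$)
$V = -332$
$R{\left(L \right)} = \sqrt{L}$ ($R{\left(L \right)} = \sqrt{L + 0} = \sqrt{L}$)
$\frac{1}{Y{\left(G \right)} + R{\left(V \right)}} = \frac{1}{12 \left(-243\right) + \sqrt{-332}} = \frac{1}{-2916 + 2 i \sqrt{83}}$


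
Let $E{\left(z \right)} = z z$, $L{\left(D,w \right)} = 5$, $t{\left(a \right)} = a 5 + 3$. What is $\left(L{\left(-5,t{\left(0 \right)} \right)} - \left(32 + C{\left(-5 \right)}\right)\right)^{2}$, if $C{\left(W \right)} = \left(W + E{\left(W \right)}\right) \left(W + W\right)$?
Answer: $29929$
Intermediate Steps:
$t{\left(a \right)} = 3 + 5 a$ ($t{\left(a \right)} = 5 a + 3 = 3 + 5 a$)
$E{\left(z \right)} = z^{2}$
$C{\left(W \right)} = 2 W \left(W + W^{2}\right)$ ($C{\left(W \right)} = \left(W + W^{2}\right) \left(W + W\right) = \left(W + W^{2}\right) 2 W = 2 W \left(W + W^{2}\right)$)
$\left(L{\left(-5,t{\left(0 \right)} \right)} - \left(32 + C{\left(-5 \right)}\right)\right)^{2} = \left(5 - \left(32 + 2 \left(-5\right)^{2} \left(1 - 5\right)\right)\right)^{2} = \left(5 - \left(32 + 2 \cdot 25 \left(-4\right)\right)\right)^{2} = \left(5 - -168\right)^{2} = \left(5 + \left(-32 + 200\right)\right)^{2} = \left(5 + 168\right)^{2} = 173^{2} = 29929$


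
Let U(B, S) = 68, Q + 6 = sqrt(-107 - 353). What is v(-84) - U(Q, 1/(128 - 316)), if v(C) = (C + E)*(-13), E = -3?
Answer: 1063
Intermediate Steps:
v(C) = 39 - 13*C (v(C) = (C - 3)*(-13) = (-3 + C)*(-13) = 39 - 13*C)
Q = -6 + 2*I*sqrt(115) (Q = -6 + sqrt(-107 - 353) = -6 + sqrt(-460) = -6 + 2*I*sqrt(115) ≈ -6.0 + 21.448*I)
v(-84) - U(Q, 1/(128 - 316)) = (39 - 13*(-84)) - 1*68 = (39 + 1092) - 68 = 1131 - 68 = 1063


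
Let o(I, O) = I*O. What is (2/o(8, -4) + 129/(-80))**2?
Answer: 4489/1600 ≈ 2.8056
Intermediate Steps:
(2/o(8, -4) + 129/(-80))**2 = (2/((8*(-4))) + 129/(-80))**2 = (2/(-32) + 129*(-1/80))**2 = (2*(-1/32) - 129/80)**2 = (-1/16 - 129/80)**2 = (-67/40)**2 = 4489/1600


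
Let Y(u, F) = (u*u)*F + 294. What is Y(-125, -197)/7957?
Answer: -3077831/7957 ≈ -386.81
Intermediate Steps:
Y(u, F) = 294 + F*u**2 (Y(u, F) = u**2*F + 294 = F*u**2 + 294 = 294 + F*u**2)
Y(-125, -197)/7957 = (294 - 197*(-125)**2)/7957 = (294 - 197*15625)*(1/7957) = (294 - 3078125)*(1/7957) = -3077831*1/7957 = -3077831/7957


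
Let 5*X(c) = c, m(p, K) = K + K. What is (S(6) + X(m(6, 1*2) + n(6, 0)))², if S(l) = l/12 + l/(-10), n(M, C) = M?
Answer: 361/100 ≈ 3.6100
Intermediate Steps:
m(p, K) = 2*K
X(c) = c/5
S(l) = -l/60 (S(l) = l*(1/12) + l*(-⅒) = l/12 - l/10 = -l/60)
(S(6) + X(m(6, 1*2) + n(6, 0)))² = (-1/60*6 + (2*(1*2) + 6)/5)² = (-⅒ + (2*2 + 6)/5)² = (-⅒ + (4 + 6)/5)² = (-⅒ + (⅕)*10)² = (-⅒ + 2)² = (19/10)² = 361/100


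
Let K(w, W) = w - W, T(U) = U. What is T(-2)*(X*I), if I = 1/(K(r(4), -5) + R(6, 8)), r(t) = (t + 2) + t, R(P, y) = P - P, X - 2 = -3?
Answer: 2/15 ≈ 0.13333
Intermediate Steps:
X = -1 (X = 2 - 3 = -1)
R(P, y) = 0
r(t) = 2 + 2*t (r(t) = (2 + t) + t = 2 + 2*t)
I = 1/15 (I = 1/(((2 + 2*4) - 1*(-5)) + 0) = 1/(((2 + 8) + 5) + 0) = 1/((10 + 5) + 0) = 1/(15 + 0) = 1/15 ≈ 0.066667)
T(-2)*(X*I) = -(-2)/15 = -2*(-1/15) = 2/15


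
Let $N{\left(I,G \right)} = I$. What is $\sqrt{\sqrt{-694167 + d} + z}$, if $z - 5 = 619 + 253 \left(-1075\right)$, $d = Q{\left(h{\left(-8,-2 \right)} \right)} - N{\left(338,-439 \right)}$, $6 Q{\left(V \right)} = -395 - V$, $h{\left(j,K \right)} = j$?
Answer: $\frac{\sqrt{-1085404 + 2 i \sqrt{2778278}}}{2} \approx 0.79995 + 520.91 i$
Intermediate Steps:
$Q{\left(V \right)} = - \frac{395}{6} - \frac{V}{6}$ ($Q{\left(V \right)} = \frac{-395 - V}{6} = - \frac{395}{6} - \frac{V}{6}$)
$d = - \frac{805}{2}$ ($d = \left(- \frac{395}{6} - - \frac{4}{3}\right) - 338 = \left(- \frac{395}{6} + \frac{4}{3}\right) - 338 = - \frac{129}{2} - 338 = - \frac{805}{2} \approx -402.5$)
$z = -271351$ ($z = 5 + \left(619 + 253 \left(-1075\right)\right) = 5 + \left(619 - 271975\right) = 5 - 271356 = -271351$)
$\sqrt{\sqrt{-694167 + d} + z} = \sqrt{\sqrt{-694167 - \frac{805}{2}} - 271351} = \sqrt{\sqrt{- \frac{1389139}{2}} - 271351} = \sqrt{\frac{i \sqrt{2778278}}{2} - 271351} = \sqrt{-271351 + \frac{i \sqrt{2778278}}{2}}$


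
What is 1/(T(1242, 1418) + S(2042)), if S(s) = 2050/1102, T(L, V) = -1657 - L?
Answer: -551/1596324 ≈ -0.00034517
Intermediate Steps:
S(s) = 1025/551 (S(s) = 2050*(1/1102) = 1025/551)
1/(T(1242, 1418) + S(2042)) = 1/((-1657 - 1*1242) + 1025/551) = 1/((-1657 - 1242) + 1025/551) = 1/(-2899 + 1025/551) = 1/(-1596324/551) = -551/1596324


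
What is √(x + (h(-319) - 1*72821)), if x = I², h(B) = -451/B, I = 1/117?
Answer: I*√838331771567/3393 ≈ 269.85*I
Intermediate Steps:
I = 1/117 ≈ 0.0085470
x = 1/13689 (x = (1/117)² = 1/13689 ≈ 7.3051e-5)
√(x + (h(-319) - 1*72821)) = √(1/13689 + (-451/(-319) - 1*72821)) = √(1/13689 + (-451*(-1/319) - 72821)) = √(1/13689 + (41/29 - 72821)) = √(1/13689 - 2111768/29) = √(-28907992123/396981) = I*√838331771567/3393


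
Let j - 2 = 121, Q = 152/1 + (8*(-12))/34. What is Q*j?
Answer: 311928/17 ≈ 18349.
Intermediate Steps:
Q = 2536/17 (Q = 152*1 - 96*1/34 = 152 - 48/17 = 2536/17 ≈ 149.18)
j = 123 (j = 2 + 121 = 123)
Q*j = (2536/17)*123 = 311928/17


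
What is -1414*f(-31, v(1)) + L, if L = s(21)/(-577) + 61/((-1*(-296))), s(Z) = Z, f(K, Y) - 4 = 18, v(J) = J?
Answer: -5312968555/170792 ≈ -31108.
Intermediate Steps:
f(K, Y) = 22 (f(K, Y) = 4 + 18 = 22)
L = 28981/170792 (L = 21/(-577) + 61/((-1*(-296))) = 21*(-1/577) + 61/296 = -21/577 + 61*(1/296) = -21/577 + 61/296 = 28981/170792 ≈ 0.16969)
-1414*f(-31, v(1)) + L = -1414*22 + 28981/170792 = -31108 + 28981/170792 = -5312968555/170792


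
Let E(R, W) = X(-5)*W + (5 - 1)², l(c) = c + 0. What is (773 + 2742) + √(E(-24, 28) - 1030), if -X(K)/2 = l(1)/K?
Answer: 3515 + I*√25070/5 ≈ 3515.0 + 31.667*I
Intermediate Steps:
l(c) = c
X(K) = -2/K
E(R, W) = 16 + 2*W/5 (E(R, W) = (-2/(-5))*W + (5 - 1)² = (-2*(-⅕))*W + 4² = 2*W/5 + 16 = 16 + 2*W/5)
(773 + 2742) + √(E(-24, 28) - 1030) = (773 + 2742) + √((16 + (⅖)*28) - 1030) = 3515 + √((16 + 56/5) - 1030) = 3515 + √(136/5 - 1030) = 3515 + √(-5014/5) = 3515 + I*√25070/5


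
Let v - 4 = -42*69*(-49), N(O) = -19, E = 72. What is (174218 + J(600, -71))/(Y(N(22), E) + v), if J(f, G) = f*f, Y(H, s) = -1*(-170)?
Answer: 267109/71088 ≈ 3.7574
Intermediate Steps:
v = 142006 (v = 4 - 42*69*(-49) = 4 - 2898*(-49) = 4 + 142002 = 142006)
Y(H, s) = 170
J(f, G) = f²
(174218 + J(600, -71))/(Y(N(22), E) + v) = (174218 + 600²)/(170 + 142006) = (174218 + 360000)/142176 = 534218*(1/142176) = 267109/71088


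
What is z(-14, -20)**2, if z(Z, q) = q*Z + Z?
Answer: 70756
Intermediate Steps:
z(Z, q) = Z + Z*q (z(Z, q) = Z*q + Z = Z + Z*q)
z(-14, -20)**2 = (-14*(1 - 20))**2 = (-14*(-19))**2 = 266**2 = 70756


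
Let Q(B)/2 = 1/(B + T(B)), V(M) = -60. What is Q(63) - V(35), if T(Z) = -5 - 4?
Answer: 1621/27 ≈ 60.037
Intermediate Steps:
T(Z) = -9
Q(B) = 2/(-9 + B) (Q(B) = 2/(B - 9) = 2/(-9 + B))
Q(63) - V(35) = 2/(-9 + 63) - 1*(-60) = 2/54 + 60 = 2*(1/54) + 60 = 1/27 + 60 = 1621/27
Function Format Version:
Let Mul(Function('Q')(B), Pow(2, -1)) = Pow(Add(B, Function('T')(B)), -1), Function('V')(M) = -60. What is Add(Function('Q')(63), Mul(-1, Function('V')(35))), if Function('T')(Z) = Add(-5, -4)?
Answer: Rational(1621, 27) ≈ 60.037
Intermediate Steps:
Function('T')(Z) = -9
Function('Q')(B) = Mul(2, Pow(Add(-9, B), -1)) (Function('Q')(B) = Mul(2, Pow(Add(B, -9), -1)) = Mul(2, Pow(Add(-9, B), -1)))
Add(Function('Q')(63), Mul(-1, Function('V')(35))) = Add(Mul(2, Pow(Add(-9, 63), -1)), Mul(-1, -60)) = Add(Mul(2, Pow(54, -1)), 60) = Add(Mul(2, Rational(1, 54)), 60) = Add(Rational(1, 27), 60) = Rational(1621, 27)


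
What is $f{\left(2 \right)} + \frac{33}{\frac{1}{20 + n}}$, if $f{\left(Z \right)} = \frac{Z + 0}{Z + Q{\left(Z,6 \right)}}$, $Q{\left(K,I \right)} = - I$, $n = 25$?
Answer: $\frac{2969}{2} \approx 1484.5$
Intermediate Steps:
$f{\left(Z \right)} = \frac{Z}{-6 + Z}$ ($f{\left(Z \right)} = \frac{Z + 0}{Z - 6} = \frac{Z}{Z - 6} = \frac{Z}{-6 + Z}$)
$f{\left(2 \right)} + \frac{33}{\frac{1}{20 + n}} = \frac{2}{-6 + 2} + \frac{33}{\frac{1}{20 + 25}} = \frac{2}{-4} + \frac{33}{\frac{1}{45}} = 2 \left(- \frac{1}{4}\right) + 33 \frac{1}{\frac{1}{45}} = - \frac{1}{2} + 33 \cdot 45 = - \frac{1}{2} + 1485 = \frac{2969}{2}$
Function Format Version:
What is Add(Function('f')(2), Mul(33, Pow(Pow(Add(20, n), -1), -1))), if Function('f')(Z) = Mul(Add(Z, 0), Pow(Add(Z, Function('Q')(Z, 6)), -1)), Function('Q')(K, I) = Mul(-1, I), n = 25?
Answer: Rational(2969, 2) ≈ 1484.5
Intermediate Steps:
Function('f')(Z) = Mul(Z, Pow(Add(-6, Z), -1)) (Function('f')(Z) = Mul(Add(Z, 0), Pow(Add(Z, Mul(-1, 6)), -1)) = Mul(Z, Pow(Add(Z, -6), -1)) = Mul(Z, Pow(Add(-6, Z), -1)))
Add(Function('f')(2), Mul(33, Pow(Pow(Add(20, n), -1), -1))) = Add(Mul(2, Pow(Add(-6, 2), -1)), Mul(33, Pow(Pow(Add(20, 25), -1), -1))) = Add(Mul(2, Pow(-4, -1)), Mul(33, Pow(Pow(45, -1), -1))) = Add(Mul(2, Rational(-1, 4)), Mul(33, Pow(Rational(1, 45), -1))) = Add(Rational(-1, 2), Mul(33, 45)) = Add(Rational(-1, 2), 1485) = Rational(2969, 2)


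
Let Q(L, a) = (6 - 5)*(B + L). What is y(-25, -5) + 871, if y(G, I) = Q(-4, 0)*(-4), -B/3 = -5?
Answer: 827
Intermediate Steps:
B = 15 (B = -3*(-5) = 15)
Q(L, a) = 15 + L (Q(L, a) = (6 - 5)*(15 + L) = 1*(15 + L) = 15 + L)
y(G, I) = -44 (y(G, I) = (15 - 4)*(-4) = 11*(-4) = -44)
y(-25, -5) + 871 = -44 + 871 = 827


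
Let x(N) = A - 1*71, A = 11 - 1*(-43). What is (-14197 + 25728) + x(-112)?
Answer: 11514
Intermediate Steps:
A = 54 (A = 11 + 43 = 54)
x(N) = -17 (x(N) = 54 - 1*71 = 54 - 71 = -17)
(-14197 + 25728) + x(-112) = (-14197 + 25728) - 17 = 11531 - 17 = 11514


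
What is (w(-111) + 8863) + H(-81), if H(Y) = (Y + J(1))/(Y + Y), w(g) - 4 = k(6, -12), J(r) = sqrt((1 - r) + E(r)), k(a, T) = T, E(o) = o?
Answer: 717295/81 ≈ 8855.5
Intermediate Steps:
J(r) = 1 (J(r) = sqrt((1 - r) + r) = sqrt(1) = 1)
w(g) = -8 (w(g) = 4 - 12 = -8)
H(Y) = (1 + Y)/(2*Y) (H(Y) = (Y + 1)/(Y + Y) = (1 + Y)/((2*Y)) = (1 + Y)*(1/(2*Y)) = (1 + Y)/(2*Y))
(w(-111) + 8863) + H(-81) = (-8 + 8863) + (1/2)*(1 - 81)/(-81) = 8855 + (1/2)*(-1/81)*(-80) = 8855 + 40/81 = 717295/81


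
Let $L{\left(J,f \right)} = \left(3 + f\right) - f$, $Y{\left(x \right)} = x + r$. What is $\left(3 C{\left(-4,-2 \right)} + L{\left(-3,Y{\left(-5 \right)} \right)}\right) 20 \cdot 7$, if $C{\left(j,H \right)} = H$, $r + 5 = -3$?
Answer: $-420$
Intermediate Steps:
$r = -8$ ($r = -5 - 3 = -8$)
$Y{\left(x \right)} = -8 + x$ ($Y{\left(x \right)} = x - 8 = -8 + x$)
$L{\left(J,f \right)} = 3$
$\left(3 C{\left(-4,-2 \right)} + L{\left(-3,Y{\left(-5 \right)} \right)}\right) 20 \cdot 7 = \left(3 \left(-2\right) + 3\right) 20 \cdot 7 = \left(-6 + 3\right) 20 \cdot 7 = \left(-3\right) 20 \cdot 7 = \left(-60\right) 7 = -420$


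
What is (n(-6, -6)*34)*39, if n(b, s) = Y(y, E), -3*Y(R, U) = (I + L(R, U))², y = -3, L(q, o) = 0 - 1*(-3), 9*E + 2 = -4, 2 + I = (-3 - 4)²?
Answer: -1105000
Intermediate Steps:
I = 47 (I = -2 + (-3 - 4)² = -2 + (-7)² = -2 + 49 = 47)
E = -⅔ (E = -2/9 + (⅑)*(-4) = -2/9 - 4/9 = -⅔ ≈ -0.66667)
L(q, o) = 3 (L(q, o) = 0 + 3 = 3)
Y(R, U) = -2500/3 (Y(R, U) = -(47 + 3)²/3 = -⅓*50² = -⅓*2500 = -2500/3)
n(b, s) = -2500/3
(n(-6, -6)*34)*39 = -2500/3*34*39 = -85000/3*39 = -1105000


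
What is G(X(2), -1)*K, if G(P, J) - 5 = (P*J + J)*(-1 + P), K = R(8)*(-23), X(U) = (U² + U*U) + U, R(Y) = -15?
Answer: -32430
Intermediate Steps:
X(U) = U + 2*U² (X(U) = (U² + U²) + U = 2*U² + U = U + 2*U²)
K = 345 (K = -15*(-23) = 345)
G(P, J) = 5 + (-1 + P)*(J + J*P) (G(P, J) = 5 + (P*J + J)*(-1 + P) = 5 + (J*P + J)*(-1 + P) = 5 + (J + J*P)*(-1 + P) = 5 + (-1 + P)*(J + J*P))
G(X(2), -1)*K = (5 - 1*(-1) - (2*(1 + 2*2))²)*345 = (5 + 1 - (2*(1 + 4))²)*345 = (5 + 1 - (2*5)²)*345 = (5 + 1 - 1*10²)*345 = (5 + 1 - 1*100)*345 = (5 + 1 - 100)*345 = -94*345 = -32430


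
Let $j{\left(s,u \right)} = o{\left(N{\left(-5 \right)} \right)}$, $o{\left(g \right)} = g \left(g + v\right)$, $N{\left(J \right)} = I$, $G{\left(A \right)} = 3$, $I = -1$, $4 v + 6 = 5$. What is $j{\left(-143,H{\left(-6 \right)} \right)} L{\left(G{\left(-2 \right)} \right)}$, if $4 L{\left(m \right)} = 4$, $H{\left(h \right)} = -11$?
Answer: $\frac{5}{4} \approx 1.25$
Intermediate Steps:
$v = - \frac{1}{4}$ ($v = - \frac{3}{2} + \frac{1}{4} \cdot 5 = - \frac{3}{2} + \frac{5}{4} = - \frac{1}{4} \approx -0.25$)
$N{\left(J \right)} = -1$
$L{\left(m \right)} = 1$ ($L{\left(m \right)} = \frac{1}{4} \cdot 4 = 1$)
$o{\left(g \right)} = g \left(- \frac{1}{4} + g\right)$ ($o{\left(g \right)} = g \left(g - \frac{1}{4}\right) = g \left(- \frac{1}{4} + g\right)$)
$j{\left(s,u \right)} = \frac{5}{4}$ ($j{\left(s,u \right)} = - (- \frac{1}{4} - 1) = \left(-1\right) \left(- \frac{5}{4}\right) = \frac{5}{4}$)
$j{\left(-143,H{\left(-6 \right)} \right)} L{\left(G{\left(-2 \right)} \right)} = \frac{5}{4} \cdot 1 = \frac{5}{4}$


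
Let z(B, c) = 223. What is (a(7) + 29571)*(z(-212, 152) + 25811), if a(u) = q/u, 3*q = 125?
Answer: 5390044648/7 ≈ 7.7001e+8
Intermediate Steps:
q = 125/3 (q = (⅓)*125 = 125/3 ≈ 41.667)
a(u) = 125/(3*u)
(a(7) + 29571)*(z(-212, 152) + 25811) = ((125/3)/7 + 29571)*(223 + 25811) = ((125/3)*(⅐) + 29571)*26034 = (125/21 + 29571)*26034 = (621116/21)*26034 = 5390044648/7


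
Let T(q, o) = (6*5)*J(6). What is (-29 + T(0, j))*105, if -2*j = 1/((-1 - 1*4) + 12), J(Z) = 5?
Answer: 12705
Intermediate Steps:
j = -1/14 (j = -1/(2*((-1 - 1*4) + 12)) = -1/(2*((-1 - 4) + 12)) = -1/(2*(-5 + 12)) = -½/7 = -½*⅐ = -1/14 ≈ -0.071429)
T(q, o) = 150 (T(q, o) = (6*5)*5 = 30*5 = 150)
(-29 + T(0, j))*105 = (-29 + 150)*105 = 121*105 = 12705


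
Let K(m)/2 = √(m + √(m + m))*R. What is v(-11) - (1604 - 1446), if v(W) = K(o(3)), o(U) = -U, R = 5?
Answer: -158 + 10*√(-3 + I*√6) ≈ -151.39 + 18.538*I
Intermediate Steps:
K(m) = 10*√(m + √2*√m) (K(m) = 2*(√(m + √(m + m))*5) = 2*(√(m + √(2*m))*5) = 2*(√(m + √2*√m)*5) = 2*(5*√(m + √2*√m)) = 10*√(m + √2*√m))
v(W) = 10*√(-3 + I*√6) (v(W) = 10*√(-1*3 + √2*√(-1*3)) = 10*√(-3 + √2*√(-3)) = 10*√(-3 + √2*(I*√3)) = 10*√(-3 + I*√6))
v(-11) - (1604 - 1446) = 10*√(-3 + I*√6) - (1604 - 1446) = 10*√(-3 + I*√6) - 1*158 = 10*√(-3 + I*√6) - 158 = -158 + 10*√(-3 + I*√6)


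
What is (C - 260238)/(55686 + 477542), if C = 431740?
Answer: 85751/266614 ≈ 0.32163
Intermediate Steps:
(C - 260238)/(55686 + 477542) = (431740 - 260238)/(55686 + 477542) = 171502/533228 = 171502*(1/533228) = 85751/266614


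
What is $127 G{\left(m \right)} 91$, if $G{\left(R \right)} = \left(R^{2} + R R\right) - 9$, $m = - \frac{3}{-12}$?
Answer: $- \frac{820547}{8} \approx -1.0257 \cdot 10^{5}$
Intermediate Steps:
$m = \frac{1}{4}$ ($m = \left(-3\right) \left(- \frac{1}{12}\right) = \frac{1}{4} \approx 0.25$)
$G{\left(R \right)} = -9 + 2 R^{2}$ ($G{\left(R \right)} = \left(R^{2} + R^{2}\right) - 9 = 2 R^{2} - 9 = -9 + 2 R^{2}$)
$127 G{\left(m \right)} 91 = 127 \left(-9 + \frac{2}{16}\right) 91 = 127 \left(-9 + 2 \cdot \frac{1}{16}\right) 91 = 127 \left(-9 + \frac{1}{8}\right) 91 = 127 \left(- \frac{71}{8}\right) 91 = \left(- \frac{9017}{8}\right) 91 = - \frac{820547}{8}$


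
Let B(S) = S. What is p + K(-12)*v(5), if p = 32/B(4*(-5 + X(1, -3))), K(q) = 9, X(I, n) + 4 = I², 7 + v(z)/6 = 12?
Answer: 269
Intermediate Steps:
v(z) = 30 (v(z) = -42 + 6*12 = -42 + 72 = 30)
X(I, n) = -4 + I²
p = -1 (p = 32/((4*(-5 + (-4 + 1²)))) = 32/((4*(-5 + (-4 + 1)))) = 32/((4*(-5 - 3))) = 32/((4*(-8))) = 32/(-32) = 32*(-1/32) = -1)
p + K(-12)*v(5) = -1 + 9*30 = -1 + 270 = 269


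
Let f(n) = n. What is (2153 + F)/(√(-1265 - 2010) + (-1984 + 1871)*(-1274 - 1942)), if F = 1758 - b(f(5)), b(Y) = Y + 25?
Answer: 1410386448/132065377739 - 19405*I*√131/132065377739 ≈ 0.010679 - 1.6817e-6*I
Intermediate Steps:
b(Y) = 25 + Y
F = 1728 (F = 1758 - (25 + 5) = 1758 - 1*30 = 1758 - 30 = 1728)
(2153 + F)/(√(-1265 - 2010) + (-1984 + 1871)*(-1274 - 1942)) = (2153 + 1728)/(√(-1265 - 2010) + (-1984 + 1871)*(-1274 - 1942)) = 3881/(√(-3275) - 113*(-3216)) = 3881/(5*I*√131 + 363408) = 3881/(363408 + 5*I*√131)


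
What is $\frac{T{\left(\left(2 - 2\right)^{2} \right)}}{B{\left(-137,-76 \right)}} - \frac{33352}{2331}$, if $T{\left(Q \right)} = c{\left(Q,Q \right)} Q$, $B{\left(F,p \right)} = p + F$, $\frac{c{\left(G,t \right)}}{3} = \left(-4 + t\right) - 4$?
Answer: $- \frac{33352}{2331} \approx -14.308$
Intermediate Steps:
$c{\left(G,t \right)} = -24 + 3 t$ ($c{\left(G,t \right)} = 3 \left(\left(-4 + t\right) - 4\right) = 3 \left(-8 + t\right) = -24 + 3 t$)
$B{\left(F,p \right)} = F + p$
$T{\left(Q \right)} = Q \left(-24 + 3 Q\right)$ ($T{\left(Q \right)} = \left(-24 + 3 Q\right) Q = Q \left(-24 + 3 Q\right)$)
$\frac{T{\left(\left(2 - 2\right)^{2} \right)}}{B{\left(-137,-76 \right)}} - \frac{33352}{2331} = \frac{3 \left(2 - 2\right)^{2} \left(-8 + \left(2 - 2\right)^{2}\right)}{-137 - 76} - \frac{33352}{2331} = \frac{3 \cdot 0^{2} \left(-8 + 0^{2}\right)}{-213} - \frac{33352}{2331} = 3 \cdot 0 \left(-8 + 0\right) \left(- \frac{1}{213}\right) - \frac{33352}{2331} = 3 \cdot 0 \left(-8\right) \left(- \frac{1}{213}\right) - \frac{33352}{2331} = 0 \left(- \frac{1}{213}\right) - \frac{33352}{2331} = 0 - \frac{33352}{2331} = - \frac{33352}{2331}$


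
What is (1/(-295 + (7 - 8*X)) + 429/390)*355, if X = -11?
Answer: 15549/40 ≈ 388.73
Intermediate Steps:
(1/(-295 + (7 - 8*X)) + 429/390)*355 = (1/(-295 + (7 - 8*(-11))) + 429/390)*355 = (1/(-295 + (7 + 88)) + 429*(1/390))*355 = (1/(-295 + 95) + 11/10)*355 = (1/(-200) + 11/10)*355 = (-1/200 + 11/10)*355 = (219/200)*355 = 15549/40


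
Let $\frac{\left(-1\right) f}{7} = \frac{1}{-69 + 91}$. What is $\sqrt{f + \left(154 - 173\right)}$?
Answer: $\frac{5 i \sqrt{374}}{22} \approx 4.3952 i$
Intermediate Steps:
$f = - \frac{7}{22}$ ($f = - \frac{7}{-69 + 91} = - \frac{7}{22} \approx -0.31818$)
$\sqrt{f + \left(154 - 173\right)} = \sqrt{- \frac{7}{22} + \left(154 - 173\right)} = \sqrt{- \frac{7}{22} - 19} = \sqrt{- \frac{425}{22}} = \frac{5 i \sqrt{374}}{22}$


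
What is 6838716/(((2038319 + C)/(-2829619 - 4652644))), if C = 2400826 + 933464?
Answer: -51169071694308/5372609 ≈ -9.5241e+6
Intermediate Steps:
C = 3334290
6838716/(((2038319 + C)/(-2829619 - 4652644))) = 6838716/(((2038319 + 3334290)/(-2829619 - 4652644))) = 6838716/((5372609/(-7482263))) = 6838716/((5372609*(-1/7482263))) = 6838716/(-5372609/7482263) = 6838716*(-7482263/5372609) = -51169071694308/5372609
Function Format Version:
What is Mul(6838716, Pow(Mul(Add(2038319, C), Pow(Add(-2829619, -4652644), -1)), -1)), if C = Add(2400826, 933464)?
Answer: Rational(-51169071694308, 5372609) ≈ -9.5241e+6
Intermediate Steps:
C = 3334290
Mul(6838716, Pow(Mul(Add(2038319, C), Pow(Add(-2829619, -4652644), -1)), -1)) = Mul(6838716, Pow(Mul(Add(2038319, 3334290), Pow(Add(-2829619, -4652644), -1)), -1)) = Mul(6838716, Pow(Mul(5372609, Pow(-7482263, -1)), -1)) = Mul(6838716, Pow(Mul(5372609, Rational(-1, 7482263)), -1)) = Mul(6838716, Pow(Rational(-5372609, 7482263), -1)) = Mul(6838716, Rational(-7482263, 5372609)) = Rational(-51169071694308, 5372609)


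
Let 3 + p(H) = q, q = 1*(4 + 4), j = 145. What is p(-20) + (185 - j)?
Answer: 45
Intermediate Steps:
q = 8 (q = 1*8 = 8)
p(H) = 5 (p(H) = -3 + 8 = 5)
p(-20) + (185 - j) = 5 + (185 - 1*145) = 5 + (185 - 145) = 5 + 40 = 45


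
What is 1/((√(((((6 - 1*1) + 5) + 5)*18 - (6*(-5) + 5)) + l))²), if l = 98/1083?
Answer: 1083/319583 ≈ 0.0033888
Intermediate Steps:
l = 98/1083 (l = 98*(1/1083) = 98/1083 ≈ 0.090489)
1/((√(((((6 - 1*1) + 5) + 5)*18 - (6*(-5) + 5)) + l))²) = 1/((√(((((6 - 1*1) + 5) + 5)*18 - (6*(-5) + 5)) + 98/1083))²) = 1/((√(((((6 - 1) + 5) + 5)*18 - (-30 + 5)) + 98/1083))²) = 1/((√((((5 + 5) + 5)*18 - 1*(-25)) + 98/1083))²) = 1/((√(((10 + 5)*18 + 25) + 98/1083))²) = 1/((√((15*18 + 25) + 98/1083))²) = 1/((√((270 + 25) + 98/1083))²) = 1/((√(295 + 98/1083))²) = 1/((√(319583/1083))²) = 1/((√958749/57)²) = 1/(319583/1083) = 1083/319583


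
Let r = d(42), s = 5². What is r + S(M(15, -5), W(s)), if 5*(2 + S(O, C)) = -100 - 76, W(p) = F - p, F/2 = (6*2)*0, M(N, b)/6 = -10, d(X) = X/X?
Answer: -181/5 ≈ -36.200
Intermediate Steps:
d(X) = 1
M(N, b) = -60 (M(N, b) = 6*(-10) = -60)
F = 0 (F = 2*((6*2)*0) = 2*(12*0) = 2*0 = 0)
s = 25
W(p) = -p (W(p) = 0 - p = -p)
S(O, C) = -186/5 (S(O, C) = -2 + (-100 - 76)/5 = -2 + (⅕)*(-176) = -2 - 176/5 = -186/5)
r = 1
r + S(M(15, -5), W(s)) = 1 - 186/5 = -181/5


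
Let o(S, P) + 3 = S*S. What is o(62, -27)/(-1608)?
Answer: -3841/1608 ≈ -2.3887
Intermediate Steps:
o(S, P) = -3 + S**2 (o(S, P) = -3 + S*S = -3 + S**2)
o(62, -27)/(-1608) = (-3 + 62**2)/(-1608) = (-3 + 3844)*(-1/1608) = 3841*(-1/1608) = -3841/1608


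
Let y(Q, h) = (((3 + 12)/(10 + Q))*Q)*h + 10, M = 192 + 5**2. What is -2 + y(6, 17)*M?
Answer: 183349/8 ≈ 22919.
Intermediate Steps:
M = 217 (M = 192 + 25 = 217)
y(Q, h) = 10 + 15*Q*h/(10 + Q) (y(Q, h) = ((15/(10 + Q))*Q)*h + 10 = (15*Q/(10 + Q))*h + 10 = 15*Q*h/(10 + Q) + 10 = 10 + 15*Q*h/(10 + Q))
-2 + y(6, 17)*M = -2 + (5*(20 + 2*6 + 3*6*17)/(10 + 6))*217 = -2 + (5*(20 + 12 + 306)/16)*217 = -2 + (5*(1/16)*338)*217 = -2 + (845/8)*217 = -2 + 183365/8 = 183349/8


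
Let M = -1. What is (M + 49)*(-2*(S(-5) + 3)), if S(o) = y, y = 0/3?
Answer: -288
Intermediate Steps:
y = 0 (y = 0*(⅓) = 0)
S(o) = 0
(M + 49)*(-2*(S(-5) + 3)) = (-1 + 49)*(-2*(0 + 3)) = 48*(-2*3) = 48*(-6) = -288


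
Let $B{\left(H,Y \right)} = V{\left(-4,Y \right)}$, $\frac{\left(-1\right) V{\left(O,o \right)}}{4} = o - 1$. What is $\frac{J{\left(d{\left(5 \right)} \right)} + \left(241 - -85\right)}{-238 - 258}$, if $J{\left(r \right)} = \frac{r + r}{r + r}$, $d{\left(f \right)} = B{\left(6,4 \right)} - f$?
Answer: $- \frac{327}{496} \approx -0.65927$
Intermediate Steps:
$V{\left(O,o \right)} = 4 - 4 o$ ($V{\left(O,o \right)} = - 4 \left(o - 1\right) = - 4 \left(-1 + o\right) = 4 - 4 o$)
$B{\left(H,Y \right)} = 4 - 4 Y$
$d{\left(f \right)} = -12 - f$ ($d{\left(f \right)} = \left(4 - 16\right) - f = -12 - f$)
$J{\left(r \right)} = 1$ ($J{\left(r \right)} = \frac{2 r}{2 r} = 2 r \frac{1}{2 r} = 1$)
$\frac{J{\left(d{\left(5 \right)} \right)} + \left(241 - -85\right)}{-238 - 258} = \frac{1 + \left(241 - -85\right)}{-238 - 258} = \frac{1 + \left(241 + 85\right)}{-496} = \left(1 + 326\right) \left(- \frac{1}{496}\right) = 327 \left(- \frac{1}{496}\right) = - \frac{327}{496}$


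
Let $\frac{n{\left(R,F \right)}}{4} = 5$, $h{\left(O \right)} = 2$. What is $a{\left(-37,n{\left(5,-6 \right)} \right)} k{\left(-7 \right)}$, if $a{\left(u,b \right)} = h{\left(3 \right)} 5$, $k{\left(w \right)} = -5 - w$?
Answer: $20$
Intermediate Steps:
$n{\left(R,F \right)} = 20$ ($n{\left(R,F \right)} = 4 \cdot 5 = 20$)
$a{\left(u,b \right)} = 10$ ($a{\left(u,b \right)} = 2 \cdot 5 = 10$)
$a{\left(-37,n{\left(5,-6 \right)} \right)} k{\left(-7 \right)} = 10 \left(-5 - -7\right) = 10 \left(-5 + 7\right) = 10 \cdot 2 = 20$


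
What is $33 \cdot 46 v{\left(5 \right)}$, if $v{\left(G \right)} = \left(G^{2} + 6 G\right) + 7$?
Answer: $94116$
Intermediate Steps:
$v{\left(G \right)} = 7 + G^{2} + 6 G$
$33 \cdot 46 v{\left(5 \right)} = 33 \cdot 46 \left(7 + 5^{2} + 6 \cdot 5\right) = 1518 \left(7 + 25 + 30\right) = 1518 \cdot 62 = 94116$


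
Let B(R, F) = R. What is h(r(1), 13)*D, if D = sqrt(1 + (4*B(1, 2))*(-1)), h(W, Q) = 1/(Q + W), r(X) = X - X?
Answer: I*sqrt(3)/13 ≈ 0.13323*I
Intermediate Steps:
r(X) = 0
D = I*sqrt(3) (D = sqrt(1 + (4*1)*(-1)) = sqrt(1 + 4*(-1)) = sqrt(1 - 4) = sqrt(-3) = I*sqrt(3) ≈ 1.732*I)
h(r(1), 13)*D = (I*sqrt(3))/(13 + 0) = (I*sqrt(3))/13 = I*sqrt(3)/13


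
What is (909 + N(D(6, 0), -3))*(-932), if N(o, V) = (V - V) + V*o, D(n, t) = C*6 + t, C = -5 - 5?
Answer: -1014948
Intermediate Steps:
C = -10
D(n, t) = -60 + t (D(n, t) = -10*6 + t = -60 + t)
N(o, V) = V*o (N(o, V) = 0 + V*o = V*o)
(909 + N(D(6, 0), -3))*(-932) = (909 - 3*(-60 + 0))*(-932) = (909 - 3*(-60))*(-932) = (909 + 180)*(-932) = 1089*(-932) = -1014948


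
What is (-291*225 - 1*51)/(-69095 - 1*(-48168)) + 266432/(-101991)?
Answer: 1107439802/2134365657 ≈ 0.51886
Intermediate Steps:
(-291*225 - 1*51)/(-69095 - 1*(-48168)) + 266432/(-101991) = (-65475 - 51)/(-69095 + 48168) + 266432*(-1/101991) = -65526/(-20927) - 266432/101991 = -65526*(-1/20927) - 266432/101991 = 65526/20927 - 266432/101991 = 1107439802/2134365657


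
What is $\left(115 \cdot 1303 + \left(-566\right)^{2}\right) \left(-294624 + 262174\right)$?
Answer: $-15258022450$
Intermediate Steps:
$\left(115 \cdot 1303 + \left(-566\right)^{2}\right) \left(-294624 + 262174\right) = \left(149845 + 320356\right) \left(-32450\right) = 470201 \left(-32450\right) = -15258022450$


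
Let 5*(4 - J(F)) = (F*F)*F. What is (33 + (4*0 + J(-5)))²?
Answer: 3844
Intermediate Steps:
J(F) = 4 - F³/5 (J(F) = 4 - F*F*F/5 = 4 - F²*F/5 = 4 - F³/5)
(33 + (4*0 + J(-5)))² = (33 + (4*0 + (4 - ⅕*(-5)³)))² = (33 + (0 + (4 - ⅕*(-125))))² = (33 + (0 + (4 + 25)))² = (33 + (0 + 29))² = (33 + 29)² = 62² = 3844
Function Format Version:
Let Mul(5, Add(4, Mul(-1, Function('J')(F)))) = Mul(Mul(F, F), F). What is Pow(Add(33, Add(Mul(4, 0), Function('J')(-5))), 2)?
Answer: 3844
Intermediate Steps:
Function('J')(F) = Add(4, Mul(Rational(-1, 5), Pow(F, 3))) (Function('J')(F) = Add(4, Mul(Rational(-1, 5), Mul(Mul(F, F), F))) = Add(4, Mul(Rational(-1, 5), Mul(Pow(F, 2), F))) = Add(4, Mul(Rational(-1, 5), Pow(F, 3))))
Pow(Add(33, Add(Mul(4, 0), Function('J')(-5))), 2) = Pow(Add(33, Add(Mul(4, 0), Add(4, Mul(Rational(-1, 5), Pow(-5, 3))))), 2) = Pow(Add(33, Add(0, Add(4, Mul(Rational(-1, 5), -125)))), 2) = Pow(Add(33, Add(0, Add(4, 25))), 2) = Pow(Add(33, Add(0, 29)), 2) = Pow(Add(33, 29), 2) = Pow(62, 2) = 3844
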